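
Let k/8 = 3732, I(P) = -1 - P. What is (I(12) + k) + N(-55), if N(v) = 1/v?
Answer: 1641364/55 ≈ 29843.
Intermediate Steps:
k = 29856 (k = 8*3732 = 29856)
(I(12) + k) + N(-55) = ((-1 - 1*12) + 29856) + 1/(-55) = ((-1 - 12) + 29856) - 1/55 = (-13 + 29856) - 1/55 = 29843 - 1/55 = 1641364/55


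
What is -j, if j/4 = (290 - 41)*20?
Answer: -19920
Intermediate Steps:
j = 19920 (j = 4*((290 - 41)*20) = 4*(249*20) = 4*4980 = 19920)
-j = -1*19920 = -19920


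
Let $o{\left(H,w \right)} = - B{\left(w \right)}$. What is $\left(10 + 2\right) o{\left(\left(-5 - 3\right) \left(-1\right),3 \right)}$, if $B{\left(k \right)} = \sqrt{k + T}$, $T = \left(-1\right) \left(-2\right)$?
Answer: $- 12 \sqrt{5} \approx -26.833$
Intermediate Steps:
$T = 2$
$B{\left(k \right)} = \sqrt{2 + k}$ ($B{\left(k \right)} = \sqrt{k + 2} = \sqrt{2 + k}$)
$o{\left(H,w \right)} = - \sqrt{2 + w}$
$\left(10 + 2\right) o{\left(\left(-5 - 3\right) \left(-1\right),3 \right)} = \left(10 + 2\right) \left(- \sqrt{2 + 3}\right) = 12 \left(- \sqrt{5}\right) = - 12 \sqrt{5}$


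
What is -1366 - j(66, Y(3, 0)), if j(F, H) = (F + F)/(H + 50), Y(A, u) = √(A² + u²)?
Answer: -72530/53 ≈ -1368.5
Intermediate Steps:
j(F, H) = 2*F/(50 + H) (j(F, H) = (2*F)/(50 + H) = 2*F/(50 + H))
-1366 - j(66, Y(3, 0)) = -1366 - 2*66/(50 + √(3² + 0²)) = -1366 - 2*66/(50 + √(9 + 0)) = -1366 - 2*66/(50 + √9) = -1366 - 2*66/(50 + 3) = -1366 - 2*66/53 = -1366 - 1*132/53 = -1366 - 132/53 = -72530/53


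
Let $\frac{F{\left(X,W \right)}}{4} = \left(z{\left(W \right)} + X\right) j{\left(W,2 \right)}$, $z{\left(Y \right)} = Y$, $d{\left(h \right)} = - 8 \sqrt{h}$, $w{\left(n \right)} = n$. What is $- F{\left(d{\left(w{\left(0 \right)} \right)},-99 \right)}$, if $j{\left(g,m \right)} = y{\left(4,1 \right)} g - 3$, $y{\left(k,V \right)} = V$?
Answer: $-40392$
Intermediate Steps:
$j{\left(g,m \right)} = -3 + g$ ($j{\left(g,m \right)} = 1 g - 3 = g - 3 = -3 + g$)
$F{\left(X,W \right)} = 4 \left(-3 + W\right) \left(W + X\right)$ ($F{\left(X,W \right)} = 4 \left(W + X\right) \left(-3 + W\right) = 4 \left(-3 + W\right) \left(W + X\right)$)
$- F{\left(d{\left(w{\left(0 \right)} \right)},-99 \right)} = - 4 \left(-3 - 99\right) \left(-99 - 8 \sqrt{0}\right) = - 4 \left(-102\right) \left(-99 - 0\right) = - 4 \left(-102\right) \left(-99 + 0\right) = - 4 \left(-102\right) \left(-99\right) = \left(-1\right) 40392 = -40392$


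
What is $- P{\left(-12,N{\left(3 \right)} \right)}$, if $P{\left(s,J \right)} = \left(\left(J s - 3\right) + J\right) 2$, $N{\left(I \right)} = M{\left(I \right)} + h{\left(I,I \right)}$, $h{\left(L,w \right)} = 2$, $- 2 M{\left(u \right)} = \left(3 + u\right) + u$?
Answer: $-49$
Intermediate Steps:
$M{\left(u \right)} = - \frac{3}{2} - u$ ($M{\left(u \right)} = - \frac{\left(3 + u\right) + u}{2} = - \frac{3 + 2 u}{2} = - \frac{3}{2} - u$)
$N{\left(I \right)} = \frac{1}{2} - I$ ($N{\left(I \right)} = \left(- \frac{3}{2} - I\right) + 2 = \frac{1}{2} - I$)
$P{\left(s,J \right)} = -6 + 2 J + 2 J s$ ($P{\left(s,J \right)} = \left(\left(-3 + J s\right) + J\right) 2 = \left(-3 + J + J s\right) 2 = -6 + 2 J + 2 J s$)
$- P{\left(-12,N{\left(3 \right)} \right)} = - (-6 + 2 \left(\frac{1}{2} - 3\right) + 2 \left(\frac{1}{2} - 3\right) \left(-12\right)) = - (-6 + 2 \left(- \frac{5}{2}\right) + 2 \left(- \frac{5}{2}\right) \left(-12\right)) = - (-6 - 5 + 60) = \left(-1\right) 49 = -49$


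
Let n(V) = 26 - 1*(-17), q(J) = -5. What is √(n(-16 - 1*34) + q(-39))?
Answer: √38 ≈ 6.1644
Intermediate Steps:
n(V) = 43 (n(V) = 26 + 17 = 43)
√(n(-16 - 1*34) + q(-39)) = √(43 - 5) = √38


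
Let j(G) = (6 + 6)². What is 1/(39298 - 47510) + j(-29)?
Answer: 1182527/8212 ≈ 144.00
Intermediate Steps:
j(G) = 144 (j(G) = 12² = 144)
1/(39298 - 47510) + j(-29) = 1/(39298 - 47510) + 144 = 1/(-8212) + 144 = -1/8212 + 144 = 1182527/8212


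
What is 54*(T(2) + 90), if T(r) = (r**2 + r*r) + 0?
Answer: 5292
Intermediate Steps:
T(r) = 2*r**2 (T(r) = (r**2 + r**2) + 0 = 2*r**2 + 0 = 2*r**2)
54*(T(2) + 90) = 54*(2*2**2 + 90) = 54*(2*4 + 90) = 54*(8 + 90) = 54*98 = 5292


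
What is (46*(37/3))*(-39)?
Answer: -22126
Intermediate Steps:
(46*(37/3))*(-39) = (1702/3)*(-39) = -22126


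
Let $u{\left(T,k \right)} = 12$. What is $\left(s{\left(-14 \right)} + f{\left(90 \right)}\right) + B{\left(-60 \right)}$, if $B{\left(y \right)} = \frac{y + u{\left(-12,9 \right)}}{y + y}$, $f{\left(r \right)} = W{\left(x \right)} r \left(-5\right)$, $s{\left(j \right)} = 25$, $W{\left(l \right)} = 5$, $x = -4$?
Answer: $- \frac{11123}{5} \approx -2224.6$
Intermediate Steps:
$f{\left(r \right)} = - 25 r$ ($f{\left(r \right)} = 5 r \left(-5\right) = - 25 r$)
$B{\left(y \right)} = \frac{12 + y}{2 y}$ ($B{\left(y \right)} = \frac{y + 12}{y + y} = \frac{12 + y}{2 y}$)
$\left(s{\left(-14 \right)} + f{\left(90 \right)}\right) + B{\left(-60 \right)} = \left(25 - 2250\right) + \frac{12 - 60}{2 \left(-60\right)} = \left(25 - 2250\right) + \frac{1}{2} \left(- \frac{1}{60}\right) \left(-48\right) = -2225 + \frac{2}{5} = - \frac{11123}{5}$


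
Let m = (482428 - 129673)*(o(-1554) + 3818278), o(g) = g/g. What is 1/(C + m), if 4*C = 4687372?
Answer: 1/1346918180488 ≈ 7.4244e-13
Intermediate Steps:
o(g) = 1
C = 1171843 (C = (¼)*4687372 = 1171843)
m = 1346917008645 (m = (482428 - 129673)*(1 + 3818278) = 352755*3818279 = 1346917008645)
1/(C + m) = 1/(1171843 + 1346917008645) = 1/1346918180488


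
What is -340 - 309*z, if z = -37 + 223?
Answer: -57814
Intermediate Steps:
z = 186
-340 - 309*z = -340 - 309*186 = -340 - 57474 = -57814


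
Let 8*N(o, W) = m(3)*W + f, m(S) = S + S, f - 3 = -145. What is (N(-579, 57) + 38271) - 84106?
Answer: -45810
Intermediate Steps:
f = -142 (f = 3 - 145 = -142)
m(S) = 2*S
N(o, W) = -71/4 + 3*W/4 (N(o, W) = ((2*3)*W - 142)/8 = (6*W - 142)/8 = (-142 + 6*W)/8 = -71/4 + 3*W/4)
(N(-579, 57) + 38271) - 84106 = ((-71/4 + (¾)*57) + 38271) - 84106 = ((-71/4 + 171/4) + 38271) - 84106 = (25 + 38271) - 84106 = 38296 - 84106 = -45810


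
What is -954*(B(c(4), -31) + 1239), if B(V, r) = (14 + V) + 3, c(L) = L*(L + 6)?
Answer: -1236384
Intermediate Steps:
c(L) = L*(6 + L)
B(V, r) = 17 + V
-954*(B(c(4), -31) + 1239) = -954*((17 + 4*(6 + 4)) + 1239) = -954*((17 + 4*10) + 1239) = -954*((17 + 40) + 1239) = -954*(57 + 1239) = -954*1296 = -1236384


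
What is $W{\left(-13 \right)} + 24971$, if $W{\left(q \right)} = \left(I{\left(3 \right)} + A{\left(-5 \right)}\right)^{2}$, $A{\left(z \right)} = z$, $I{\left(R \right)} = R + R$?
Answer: $24972$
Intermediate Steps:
$I{\left(R \right)} = 2 R$
$W{\left(q \right)} = 1$ ($W{\left(q \right)} = \left(2 \cdot 3 - 5\right)^{2} = \left(6 - 5\right)^{2} = 1^{2} = 1$)
$W{\left(-13 \right)} + 24971 = 1 + 24971 = 24972$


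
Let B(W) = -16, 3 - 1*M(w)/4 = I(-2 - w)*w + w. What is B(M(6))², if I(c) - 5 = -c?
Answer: 256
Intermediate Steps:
I(c) = 5 - c
M(w) = 12 - 4*w - 4*w*(7 + w) (M(w) = 12 - 4*((5 - (-2 - w))*w + w) = 12 - 4*((5 + (2 + w))*w + w) = 12 - 4*((7 + w)*w + w) = 12 - 4*(w*(7 + w) + w) = 12 - 4*(w + w*(7 + w)) = 12 + (-4*w - 4*w*(7 + w)) = 12 - 4*w - 4*w*(7 + w))
B(M(6))² = (-16)² = 256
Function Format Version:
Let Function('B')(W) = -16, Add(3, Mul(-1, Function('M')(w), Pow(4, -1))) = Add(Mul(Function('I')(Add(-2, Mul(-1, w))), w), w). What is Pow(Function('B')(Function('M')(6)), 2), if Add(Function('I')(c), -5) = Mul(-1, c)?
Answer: 256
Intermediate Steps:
Function('I')(c) = Add(5, Mul(-1, c))
Function('M')(w) = Add(12, Mul(-4, w), Mul(-4, w, Add(7, w))) (Function('M')(w) = Add(12, Mul(-4, Add(Mul(Add(5, Mul(-1, Add(-2, Mul(-1, w)))), w), w))) = Add(12, Mul(-4, Add(Mul(Add(5, Add(2, w)), w), w))) = Add(12, Mul(-4, Add(Mul(Add(7, w), w), w))) = Add(12, Mul(-4, Add(Mul(w, Add(7, w)), w))) = Add(12, Mul(-4, Add(w, Mul(w, Add(7, w))))) = Add(12, Add(Mul(-4, w), Mul(-4, w, Add(7, w)))) = Add(12, Mul(-4, w), Mul(-4, w, Add(7, w))))
Pow(Function('B')(Function('M')(6)), 2) = Pow(-16, 2) = 256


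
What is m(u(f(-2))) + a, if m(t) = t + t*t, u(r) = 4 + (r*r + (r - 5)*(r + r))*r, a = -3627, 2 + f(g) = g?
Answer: 117129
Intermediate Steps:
f(g) = -2 + g
u(r) = 4 + r*(r**2 + 2*r*(-5 + r)) (u(r) = 4 + (r**2 + (-5 + r)*(2*r))*r = 4 + (r**2 + 2*r*(-5 + r))*r = 4 + r*(r**2 + 2*r*(-5 + r)))
m(t) = t + t**2
m(u(f(-2))) + a = (4 - 10*(-2 - 2)**2 + 3*(-2 - 2)**3)*(1 + (4 - 10*(-2 - 2)**2 + 3*(-2 - 2)**3)) - 3627 = (4 - 10*(-4)**2 + 3*(-4)**3)*(1 + (4 - 10*(-4)**2 + 3*(-4)**3)) - 3627 = (4 - 10*16 + 3*(-64))*(1 + (4 - 10*16 + 3*(-64))) - 3627 = (4 - 160 - 192)*(1 + (4 - 160 - 192)) - 3627 = -348*(1 - 348) - 3627 = -348*(-347) - 3627 = 120756 - 3627 = 117129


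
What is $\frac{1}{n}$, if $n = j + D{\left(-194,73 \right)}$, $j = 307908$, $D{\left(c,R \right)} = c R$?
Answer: $\frac{1}{293746} \approx 3.4043 \cdot 10^{-6}$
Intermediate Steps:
$D{\left(c,R \right)} = R c$
$n = 293746$ ($n = 307908 + 73 \left(-194\right) = 307908 - 14162 = 293746$)
$\frac{1}{n} = \frac{1}{293746}$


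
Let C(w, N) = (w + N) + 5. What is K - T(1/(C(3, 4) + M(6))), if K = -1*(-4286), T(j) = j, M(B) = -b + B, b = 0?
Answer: 77147/18 ≈ 4285.9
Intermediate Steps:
C(w, N) = 5 + N + w (C(w, N) = (N + w) + 5 = 5 + N + w)
M(B) = B (M(B) = -1*0 + B = 0 + B = B)
K = 4286
K - T(1/(C(3, 4) + M(6))) = 4286 - 1/((5 + 4 + 3) + 6) = 4286 - 1/(12 + 6) = 4286 - 1/18 = 77147/18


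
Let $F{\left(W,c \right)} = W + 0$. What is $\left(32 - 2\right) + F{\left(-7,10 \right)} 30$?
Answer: $-180$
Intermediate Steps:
$F{\left(W,c \right)} = W$
$\left(32 - 2\right) + F{\left(-7,10 \right)} 30 = \left(32 - 2\right) - 210 = 30 - 210 = -180$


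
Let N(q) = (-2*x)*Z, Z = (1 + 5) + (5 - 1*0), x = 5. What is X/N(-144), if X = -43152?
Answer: 21576/55 ≈ 392.29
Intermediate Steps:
Z = 11 (Z = 6 + (5 + 0) = 6 + 5 = 11)
N(q) = -110 (N(q) = -2*5*11 = -10*11 = -110)
X/N(-144) = -43152/(-110) = -43152*(-1/110) = 21576/55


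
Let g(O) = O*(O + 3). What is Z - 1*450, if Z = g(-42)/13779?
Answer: -688768/1531 ≈ -449.88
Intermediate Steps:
g(O) = O*(3 + O)
Z = 182/1531 (Z = -42*(3 - 42)/13779 = -42*(-39)*(1/13779) = 1638*(1/13779) = 182/1531 ≈ 0.11888)
Z - 1*450 = 182/1531 - 1*450 = 182/1531 - 450 = -688768/1531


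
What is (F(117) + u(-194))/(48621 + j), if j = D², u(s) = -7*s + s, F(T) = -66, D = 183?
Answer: 183/13685 ≈ 0.013372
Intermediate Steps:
u(s) = -6*s
j = 33489 (j = 183² = 33489)
(F(117) + u(-194))/(48621 + j) = (-66 - 6*(-194))/(48621 + 33489) = (-66 + 1164)/82110 = 1098*(1/82110) = 183/13685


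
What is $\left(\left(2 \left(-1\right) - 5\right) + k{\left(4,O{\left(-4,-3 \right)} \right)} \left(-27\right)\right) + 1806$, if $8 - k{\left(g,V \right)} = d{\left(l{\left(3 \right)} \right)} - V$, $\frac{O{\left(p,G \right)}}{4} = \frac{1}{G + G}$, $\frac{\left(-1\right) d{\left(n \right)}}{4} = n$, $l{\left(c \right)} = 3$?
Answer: $1277$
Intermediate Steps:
$d{\left(n \right)} = - 4 n$
$O{\left(p,G \right)} = \frac{2}{G}$ ($O{\left(p,G \right)} = \frac{4}{G + G} = \frac{4}{2 G} = 4 \frac{1}{2 G} = \frac{2}{G}$)
$k{\left(g,V \right)} = 20 + V$ ($k{\left(g,V \right)} = 8 - \left(\left(-4\right) 3 - V\right) = 8 - \left(-12 - V\right) = 8 + \left(12 + V\right) = 20 + V$)
$\left(\left(2 \left(-1\right) - 5\right) + k{\left(4,O{\left(-4,-3 \right)} \right)} \left(-27\right)\right) + 1806 = \left(\left(2 \left(-1\right) - 5\right) + \left(20 + \frac{2}{-3}\right) \left(-27\right)\right) + 1806 = \left(\left(-2 - 5\right) + \left(20 + 2 \left(- \frac{1}{3}\right)\right) \left(-27\right)\right) + 1806 = \left(-7 + \left(20 - \frac{2}{3}\right) \left(-27\right)\right) + 1806 = \left(-7 + \frac{58}{3} \left(-27\right)\right) + 1806 = \left(-7 - 522\right) + 1806 = -529 + 1806 = 1277$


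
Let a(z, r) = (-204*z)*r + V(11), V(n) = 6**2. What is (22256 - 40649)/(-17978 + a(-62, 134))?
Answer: -18393/1676890 ≈ -0.010969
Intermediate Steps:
V(n) = 36
a(z, r) = 36 - 204*r*z (a(z, r) = (-204*z)*r + 36 = -204*r*z + 36 = 36 - 204*r*z)
(22256 - 40649)/(-17978 + a(-62, 134)) = (22256 - 40649)/(-17978 + (36 - 204*134*(-62))) = -18393/(-17978 + (36 + 1694832)) = -18393/(-17978 + 1694868) = -18393/1676890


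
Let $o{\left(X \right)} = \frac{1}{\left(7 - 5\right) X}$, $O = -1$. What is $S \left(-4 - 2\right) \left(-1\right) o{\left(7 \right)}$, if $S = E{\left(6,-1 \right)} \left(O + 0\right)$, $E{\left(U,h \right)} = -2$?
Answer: $\frac{6}{7} \approx 0.85714$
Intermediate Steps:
$S = 2$ ($S = - 2 \left(-1 + 0\right) = \left(-2\right) \left(-1\right) = 2$)
$o{\left(X \right)} = \frac{1}{2 X}$
$S \left(-4 - 2\right) \left(-1\right) o{\left(7 \right)} = 2 \left(-4 - 2\right) \left(-1\right) \frac{1}{2 \cdot 7} = 2 \left(\left(-6\right) \left(-1\right)\right) \frac{1}{2} \cdot \frac{1}{7} = 2 \cdot 6 \cdot \frac{1}{14} = 12 \cdot \frac{1}{14} = \frac{6}{7}$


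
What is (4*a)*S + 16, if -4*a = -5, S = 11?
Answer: 71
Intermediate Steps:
a = 5/4 (a = -¼*(-5) = 5/4 ≈ 1.2500)
(4*a)*S + 16 = (4*(5/4))*11 + 16 = 5*11 + 16 = 55 + 16 = 71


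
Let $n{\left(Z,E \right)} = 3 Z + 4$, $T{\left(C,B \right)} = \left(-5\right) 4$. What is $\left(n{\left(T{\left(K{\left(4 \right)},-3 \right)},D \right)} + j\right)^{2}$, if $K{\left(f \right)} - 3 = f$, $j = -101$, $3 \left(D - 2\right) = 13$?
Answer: $24649$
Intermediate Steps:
$D = \frac{19}{3}$ ($D = 2 + \frac{1}{3} \cdot 13 = 2 + \frac{13}{3} = \frac{19}{3} \approx 6.3333$)
$K{\left(f \right)} = 3 + f$
$T{\left(C,B \right)} = -20$
$n{\left(Z,E \right)} = 4 + 3 Z$
$\left(n{\left(T{\left(K{\left(4 \right)},-3 \right)},D \right)} + j\right)^{2} = \left(\left(4 + 3 \left(-20\right)\right) - 101\right)^{2} = \left(\left(4 - 60\right) - 101\right)^{2} = \left(-56 - 101\right)^{2} = \left(-157\right)^{2} = 24649$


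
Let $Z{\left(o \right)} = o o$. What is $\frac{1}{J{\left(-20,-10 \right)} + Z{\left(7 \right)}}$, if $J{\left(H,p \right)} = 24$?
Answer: $\frac{1}{73} \approx 0.013699$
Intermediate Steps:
$Z{\left(o \right)} = o^{2}$
$\frac{1}{J{\left(-20,-10 \right)} + Z{\left(7 \right)}} = \frac{1}{24 + 7^{2}} = \frac{1}{24 + 49} = \frac{1}{73}$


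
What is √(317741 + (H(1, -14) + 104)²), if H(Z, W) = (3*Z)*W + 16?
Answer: 5*√12953 ≈ 569.06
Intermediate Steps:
H(Z, W) = 16 + 3*W*Z (H(Z, W) = 3*W*Z + 16 = 16 + 3*W*Z)
√(317741 + (H(1, -14) + 104)²) = √(317741 + ((16 + 3*(-14)*1) + 104)²) = √(317741 + ((16 - 42) + 104)²) = √(317741 + (-26 + 104)²) = √(317741 + 78²) = √(317741 + 6084) = √323825 = 5*√12953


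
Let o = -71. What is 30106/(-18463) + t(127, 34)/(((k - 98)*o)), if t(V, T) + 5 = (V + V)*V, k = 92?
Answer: 194220661/2621746 ≈ 74.081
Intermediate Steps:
t(V, T) = -5 + 2*V**2 (t(V, T) = -5 + (V + V)*V = -5 + (2*V)*V = -5 + 2*V**2)
30106/(-18463) + t(127, 34)/(((k - 98)*o)) = 30106/(-18463) + (-5 + 2*127**2)/(((92 - 98)*(-71))) = 30106*(-1/18463) + (-5 + 2*16129)/((-6*(-71))) = -30106/18463 + (-5 + 32258)/426 = -30106/18463 + 32253*(1/426) = -30106/18463 + 10751/142 = 194220661/2621746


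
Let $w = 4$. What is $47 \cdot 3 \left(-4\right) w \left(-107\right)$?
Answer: $241392$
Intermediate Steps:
$47 \cdot 3 \left(-4\right) w \left(-107\right) = 47 \cdot 3 \left(-4\right) 4 \left(-107\right) = 47 \left(\left(-12\right) 4\right) \left(-107\right) = 47 \left(-48\right) \left(-107\right) = \left(-2256\right) \left(-107\right) = 241392$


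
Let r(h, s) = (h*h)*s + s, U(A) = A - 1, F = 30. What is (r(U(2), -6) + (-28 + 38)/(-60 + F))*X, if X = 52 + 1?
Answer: -1961/3 ≈ -653.67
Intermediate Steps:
U(A) = -1 + A
r(h, s) = s + s*h**2 (r(h, s) = h**2*s + s = s*h**2 + s = s + s*h**2)
X = 53
(r(U(2), -6) + (-28 + 38)/(-60 + F))*X = (-6*(1 + (-1 + 2)**2) + (-28 + 38)/(-60 + 30))*53 = (-6*(1 + 1**2) + 10/(-30))*53 = (-6*(1 + 1) + 10*(-1/30))*53 = (-6*2 - 1/3)*53 = (-12 - 1/3)*53 = -37/3*53 = -1961/3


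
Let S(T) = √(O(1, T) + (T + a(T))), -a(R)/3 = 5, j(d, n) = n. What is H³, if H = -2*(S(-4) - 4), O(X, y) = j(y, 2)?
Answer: 8*(4 - I*√17)³ ≈ -1120.0 - 1022.5*I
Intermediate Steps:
a(R) = -15 (a(R) = -3*5 = -15)
O(X, y) = 2
S(T) = √(-13 + T) (S(T) = √(2 + (T - 15)) = √(2 + (-15 + T)) = √(-13 + T))
H = 8 - 2*I*√17 (H = -2*(√(-13 - 4) - 4) = -2*(√(-17) - 4) = -2*(I*√17 - 4) = -2*(-4 + I*√17) = 8 - 2*I*√17 ≈ 8.0 - 8.2462*I)
H³ = (8 - 2*I*√17)³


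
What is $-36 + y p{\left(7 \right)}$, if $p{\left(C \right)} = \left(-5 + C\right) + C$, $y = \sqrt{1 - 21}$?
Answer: $-36 + 18 i \sqrt{5} \approx -36.0 + 40.249 i$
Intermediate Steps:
$y = 2 i \sqrt{5}$ ($y = \sqrt{-20} = 2 i \sqrt{5} \approx 4.4721 i$)
$p{\left(C \right)} = -5 + 2 C$
$-36 + y p{\left(7 \right)} = -36 + 2 i \sqrt{5} \left(-5 + 2 \cdot 7\right) = -36 + 2 i \sqrt{5} \left(-5 + 14\right) = -36 + 2 i \sqrt{5} \cdot 9 = -36 + 18 i \sqrt{5}$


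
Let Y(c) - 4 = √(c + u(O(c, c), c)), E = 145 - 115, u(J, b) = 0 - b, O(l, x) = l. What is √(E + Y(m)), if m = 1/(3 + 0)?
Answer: √34 ≈ 5.8309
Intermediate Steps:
u(J, b) = -b
m = ⅓ (m = 1/3 = ⅓ ≈ 0.33333)
E = 30
Y(c) = 4 (Y(c) = 4 + √(c - c) = 4 + √0 = 4 + 0 = 4)
√(E + Y(m)) = √(30 + 4) = √34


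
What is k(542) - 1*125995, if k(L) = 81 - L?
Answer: -126456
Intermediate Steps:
k(542) - 1*125995 = (81 - 1*542) - 1*125995 = (81 - 542) - 125995 = -461 - 125995 = -126456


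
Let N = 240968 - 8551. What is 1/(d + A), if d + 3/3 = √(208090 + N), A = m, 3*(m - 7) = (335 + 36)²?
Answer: 412977/18946035718 - 9*√440507/18946035718 ≈ 2.1482e-5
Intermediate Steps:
m = 137662/3 (m = 7 + (335 + 36)²/3 = 7 + (⅓)*371² = 7 + (⅓)*137641 = 7 + 137641/3 = 137662/3 ≈ 45887.)
A = 137662/3 ≈ 45887.
N = 232417
d = -1 + √440507 (d = -1 + √(208090 + 232417) = -1 + √440507 ≈ 662.71)
1/(d + A) = 1/((-1 + √440507) + 137662/3) = 1/(137659/3 + √440507)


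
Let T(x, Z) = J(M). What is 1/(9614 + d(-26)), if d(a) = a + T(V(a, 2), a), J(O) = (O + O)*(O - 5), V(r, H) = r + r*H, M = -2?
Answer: 1/9616 ≈ 0.00010399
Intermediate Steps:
V(r, H) = r + H*r
J(O) = 2*O*(-5 + O) (J(O) = (2*O)*(-5 + O) = 2*O*(-5 + O))
T(x, Z) = 28 (T(x, Z) = 2*(-2)*(-5 - 2) = 2*(-2)*(-7) = 28)
d(a) = 28 + a (d(a) = a + 28 = 28 + a)
1/(9614 + d(-26)) = 1/(9614 + (28 - 26)) = 1/(9614 + 2) = 1/9616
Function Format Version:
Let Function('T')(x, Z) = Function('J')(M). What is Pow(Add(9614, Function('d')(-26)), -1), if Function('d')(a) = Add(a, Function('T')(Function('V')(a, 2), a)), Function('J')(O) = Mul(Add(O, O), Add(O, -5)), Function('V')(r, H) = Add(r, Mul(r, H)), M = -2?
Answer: Rational(1, 9616) ≈ 0.00010399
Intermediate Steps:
Function('V')(r, H) = Add(r, Mul(H, r))
Function('J')(O) = Mul(2, O, Add(-5, O)) (Function('J')(O) = Mul(Mul(2, O), Add(-5, O)) = Mul(2, O, Add(-5, O)))
Function('T')(x, Z) = 28 (Function('T')(x, Z) = Mul(2, -2, Add(-5, -2)) = Mul(2, -2, -7) = 28)
Function('d')(a) = Add(28, a) (Function('d')(a) = Add(a, 28) = Add(28, a))
Pow(Add(9614, Function('d')(-26)), -1) = Pow(Add(9614, Add(28, -26)), -1) = Pow(Add(9614, 2), -1) = Pow(9616, -1) = Rational(1, 9616)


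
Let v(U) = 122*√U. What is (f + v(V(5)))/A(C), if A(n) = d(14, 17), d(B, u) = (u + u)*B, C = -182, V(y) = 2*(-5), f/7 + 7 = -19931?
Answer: -9969/34 + 61*I*√10/238 ≈ -293.21 + 0.8105*I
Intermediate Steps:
f = -139566 (f = -49 + 7*(-19931) = -49 - 139517 = -139566)
V(y) = -10
d(B, u) = 2*B*u (d(B, u) = (2*u)*B = 2*B*u)
A(n) = 476 (A(n) = 2*14*17 = 476)
(f + v(V(5)))/A(C) = (-139566 + 122*√(-10))/476 = (-139566 + 122*(I*√10))*(1/476) = (-139566 + 122*I*√10)*(1/476) = -9969/34 + 61*I*√10/238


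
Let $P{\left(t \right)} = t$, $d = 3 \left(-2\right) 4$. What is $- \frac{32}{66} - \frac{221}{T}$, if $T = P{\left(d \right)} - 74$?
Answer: $\frac{5725}{3234} \approx 1.7703$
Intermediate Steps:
$d = -24$ ($d = \left(-6\right) 4 = -24$)
$T = -98$ ($T = -24 - 74 = -98$)
$- \frac{32}{66} - \frac{221}{T} = - \frac{32}{66} - \frac{221}{-98} = \left(-32\right) \frac{1}{66} - - \frac{221}{98} = - \frac{16}{33} + \frac{221}{98} = \frac{5725}{3234}$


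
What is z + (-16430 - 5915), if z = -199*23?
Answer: -26922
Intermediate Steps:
z = -4577
z + (-16430 - 5915) = -4577 + (-16430 - 5915) = -4577 - 22345 = -26922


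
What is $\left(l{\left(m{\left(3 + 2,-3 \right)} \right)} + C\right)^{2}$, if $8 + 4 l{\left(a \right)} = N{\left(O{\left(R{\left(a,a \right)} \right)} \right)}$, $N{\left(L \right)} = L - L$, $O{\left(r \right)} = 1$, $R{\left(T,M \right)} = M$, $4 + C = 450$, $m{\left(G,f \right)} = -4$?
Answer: $197136$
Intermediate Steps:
$C = 446$ ($C = -4 + 450 = 446$)
$N{\left(L \right)} = 0$
$l{\left(a \right)} = -2$ ($l{\left(a \right)} = -2 + \frac{1}{4} \cdot 0 = -2 + 0 = -2$)
$\left(l{\left(m{\left(3 + 2,-3 \right)} \right)} + C\right)^{2} = \left(-2 + 446\right)^{2} = 444^{2} = 197136$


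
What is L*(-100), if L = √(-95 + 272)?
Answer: -100*√177 ≈ -1330.4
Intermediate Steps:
L = √177 ≈ 13.304
L*(-100) = √177*(-100) = -100*√177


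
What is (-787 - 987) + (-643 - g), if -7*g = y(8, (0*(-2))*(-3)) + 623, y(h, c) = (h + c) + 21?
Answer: -16267/7 ≈ -2323.9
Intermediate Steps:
y(h, c) = 21 + c + h (y(h, c) = (c + h) + 21 = 21 + c + h)
g = -652/7 (g = -((21 + (0*(-2))*(-3) + 8) + 623)/7 = -((21 + 0*(-3) + 8) + 623)/7 = -((21 + 0 + 8) + 623)/7 = -(29 + 623)/7 = -⅐*652 = -652/7 ≈ -93.143)
(-787 - 987) + (-643 - g) = (-787 - 987) + (-643 - 1*(-652/7)) = -1774 + (-643 + 652/7) = -1774 - 3849/7 = -16267/7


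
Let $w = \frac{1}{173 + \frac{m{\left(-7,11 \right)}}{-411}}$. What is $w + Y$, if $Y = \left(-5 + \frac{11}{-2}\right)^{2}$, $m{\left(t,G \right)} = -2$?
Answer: $\frac{31358949}{284420} \approx 110.26$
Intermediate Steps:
$Y = \frac{441}{4}$ ($Y = \left(-5 + 11 \left(- \frac{1}{2}\right)\right)^{2} = \left(-5 - \frac{11}{2}\right)^{2} = \left(- \frac{21}{2}\right)^{2} = \frac{441}{4} \approx 110.25$)
$w = \frac{411}{71105}$ ($w = \frac{1}{173 - \frac{2}{-411}} = \frac{1}{173 - - \frac{2}{411}} = \frac{1}{173 + \frac{2}{411}} = \frac{1}{\frac{71105}{411}} = \frac{411}{71105} \approx 0.0057802$)
$w + Y = \frac{411}{71105} + \frac{441}{4} = \frac{31358949}{284420}$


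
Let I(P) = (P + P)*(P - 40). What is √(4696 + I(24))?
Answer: 2*√982 ≈ 62.674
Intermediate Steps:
I(P) = 2*P*(-40 + P) (I(P) = (2*P)*(-40 + P) = 2*P*(-40 + P))
√(4696 + I(24)) = √(4696 + 2*24*(-40 + 24)) = √(4696 + 2*24*(-16)) = √(4696 - 768) = √3928 = 2*√982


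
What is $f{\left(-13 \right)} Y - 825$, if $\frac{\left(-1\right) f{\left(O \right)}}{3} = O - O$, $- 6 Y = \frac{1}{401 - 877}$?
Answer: $-825$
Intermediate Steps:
$Y = \frac{1}{2856}$ ($Y = - \frac{1}{6 \left(401 - 877\right)} = - \frac{1}{6 \left(-476\right)} = \left(- \frac{1}{6}\right) \left(- \frac{1}{476}\right) = \frac{1}{2856} \approx 0.00035014$)
$f{\left(O \right)} = 0$ ($f{\left(O \right)} = - 3 \left(O - O\right) = \left(-3\right) 0 = 0$)
$f{\left(-13 \right)} Y - 825 = 0 \cdot \frac{1}{2856} - 825 = 0 - 825 = -825$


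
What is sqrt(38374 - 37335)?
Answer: sqrt(1039) ≈ 32.234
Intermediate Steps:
sqrt(38374 - 37335) = sqrt(1039)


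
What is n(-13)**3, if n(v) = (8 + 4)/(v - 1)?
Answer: -216/343 ≈ -0.62974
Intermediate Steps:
n(v) = 12/(-1 + v)
n(-13)**3 = (12/(-1 - 13))**3 = (12/(-14))**3 = (12*(-1/14))**3 = (-6/7)**3 = -216/343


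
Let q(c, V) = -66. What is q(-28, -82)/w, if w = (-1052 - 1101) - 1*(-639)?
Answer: 33/757 ≈ 0.043593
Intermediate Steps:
w = -1514 (w = -2153 + 639 = -1514)
q(-28, -82)/w = -66/(-1514) = -66*(-1/1514) = 33/757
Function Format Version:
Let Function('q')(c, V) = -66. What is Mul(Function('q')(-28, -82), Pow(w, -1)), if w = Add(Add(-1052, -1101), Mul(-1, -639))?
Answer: Rational(33, 757) ≈ 0.043593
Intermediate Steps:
w = -1514 (w = Add(-2153, 639) = -1514)
Mul(Function('q')(-28, -82), Pow(w, -1)) = Mul(-66, Pow(-1514, -1)) = Mul(-66, Rational(-1, 1514)) = Rational(33, 757)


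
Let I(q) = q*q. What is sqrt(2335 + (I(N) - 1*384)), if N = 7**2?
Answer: 16*sqrt(17) ≈ 65.970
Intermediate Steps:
N = 49
I(q) = q**2
sqrt(2335 + (I(N) - 1*384)) = sqrt(2335 + (49**2 - 1*384)) = sqrt(2335 + (2401 - 384)) = sqrt(2335 + 2017) = sqrt(4352) = 16*sqrt(17)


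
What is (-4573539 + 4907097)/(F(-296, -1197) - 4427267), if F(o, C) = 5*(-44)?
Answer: -12354/163981 ≈ -0.075338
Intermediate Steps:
F(o, C) = -220
(-4573539 + 4907097)/(F(-296, -1197) - 4427267) = (-4573539 + 4907097)/(-220 - 4427267) = 333558/(-4427487) = 333558*(-1/4427487) = -12354/163981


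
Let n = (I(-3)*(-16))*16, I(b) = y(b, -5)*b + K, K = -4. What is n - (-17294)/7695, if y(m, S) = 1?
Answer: 13806734/7695 ≈ 1794.2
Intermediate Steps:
I(b) = -4 + b (I(b) = 1*b - 4 = b - 4 = -4 + b)
n = 1792 (n = ((-4 - 3)*(-16))*16 = -7*(-16)*16 = 112*16 = 1792)
n - (-17294)/7695 = 1792 - (-17294)/7695 = 1792 - 1*(-17294/7695) = 1792 + 17294/7695 = 13806734/7695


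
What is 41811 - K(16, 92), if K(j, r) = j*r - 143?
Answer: 40482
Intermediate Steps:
K(j, r) = -143 + j*r
41811 - K(16, 92) = 41811 - (-143 + 16*92) = 41811 - (-143 + 1472) = 41811 - 1*1329 = 41811 - 1329 = 40482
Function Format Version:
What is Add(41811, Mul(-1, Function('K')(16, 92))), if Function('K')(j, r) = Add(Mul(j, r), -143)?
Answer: 40482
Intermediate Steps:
Function('K')(j, r) = Add(-143, Mul(j, r))
Add(41811, Mul(-1, Function('K')(16, 92))) = Add(41811, Mul(-1, Add(-143, Mul(16, 92)))) = Add(41811, Mul(-1, Add(-143, 1472))) = Add(41811, Mul(-1, 1329)) = Add(41811, -1329) = 40482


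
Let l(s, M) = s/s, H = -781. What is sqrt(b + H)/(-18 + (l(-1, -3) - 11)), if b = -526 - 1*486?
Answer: -I*sqrt(1793)/28 ≈ -1.5123*I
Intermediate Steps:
l(s, M) = 1
b = -1012 (b = -526 - 486 = -1012)
sqrt(b + H)/(-18 + (l(-1, -3) - 11)) = sqrt(-1012 - 781)/(-18 + (1 - 11)) = sqrt(-1793)/(-18 - 10) = (I*sqrt(1793))/(-28) = -I*sqrt(1793)/28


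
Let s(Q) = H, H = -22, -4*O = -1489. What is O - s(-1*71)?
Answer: 1577/4 ≈ 394.25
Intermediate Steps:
O = 1489/4 (O = -1/4*(-1489) = 1489/4 ≈ 372.25)
s(Q) = -22
O - s(-1*71) = 1489/4 - 1*(-22) = 1489/4 + 22 = 1577/4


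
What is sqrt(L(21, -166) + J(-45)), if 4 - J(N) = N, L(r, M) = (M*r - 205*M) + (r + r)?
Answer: sqrt(30635) ≈ 175.03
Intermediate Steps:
L(r, M) = -205*M + 2*r + M*r (L(r, M) = (-205*M + M*r) + 2*r = -205*M + 2*r + M*r)
J(N) = 4 - N
sqrt(L(21, -166) + J(-45)) = sqrt((-205*(-166) + 2*21 - 166*21) + (4 - 1*(-45))) = sqrt((34030 + 42 - 3486) + (4 + 45)) = sqrt(30586 + 49) = sqrt(30635)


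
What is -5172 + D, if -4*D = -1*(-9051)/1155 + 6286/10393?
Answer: -11830396233/2286460 ≈ -5174.1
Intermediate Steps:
D = -4825113/2286460 (D = -(-1*(-9051)/1155 + 6286/10393)/4 = -(9051*(1/1155) + 6286*(1/10393))/4 = -(431/55 + 6286/10393)/4 = -¼*4825113/571615 = -4825113/2286460 ≈ -2.1103)
-5172 + D = -5172 - 4825113/2286460 = -11830396233/2286460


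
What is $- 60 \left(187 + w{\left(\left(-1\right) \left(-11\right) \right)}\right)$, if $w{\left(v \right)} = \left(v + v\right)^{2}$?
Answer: $-40260$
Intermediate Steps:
$w{\left(v \right)} = 4 v^{2}$ ($w{\left(v \right)} = \left(2 v\right)^{2} = 4 v^{2}$)
$- 60 \left(187 + w{\left(\left(-1\right) \left(-11\right) \right)}\right) = - 60 \left(187 + 4 \left(\left(-1\right) \left(-11\right)\right)^{2}\right) = - 60 \left(187 + 4 \cdot 11^{2}\right) = - 60 \left(187 + 4 \cdot 121\right) = - 60 \left(187 + 484\right) = \left(-60\right) 671 = -40260$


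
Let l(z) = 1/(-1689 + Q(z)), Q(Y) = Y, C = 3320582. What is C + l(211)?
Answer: 4907820195/1478 ≈ 3.3206e+6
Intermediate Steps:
l(z) = 1/(-1689 + z)
C + l(211) = 3320582 + 1/(-1689 + 211) = 3320582 + 1/(-1478) = 3320582 - 1/1478 = 4907820195/1478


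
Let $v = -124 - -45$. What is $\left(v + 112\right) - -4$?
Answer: $37$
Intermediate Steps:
$v = -79$ ($v = -124 + 45 = -79$)
$\left(v + 112\right) - -4 = \left(-79 + 112\right) - -4 = 33 + 4 = 37$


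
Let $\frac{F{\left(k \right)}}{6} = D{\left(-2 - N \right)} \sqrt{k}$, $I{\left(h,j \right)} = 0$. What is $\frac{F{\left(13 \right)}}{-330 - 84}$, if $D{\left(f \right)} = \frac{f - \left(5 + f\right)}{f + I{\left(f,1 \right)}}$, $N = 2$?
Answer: $- \frac{5 \sqrt{13}}{276} \approx -0.065318$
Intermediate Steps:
$D{\left(f \right)} = - \frac{5}{f}$ ($D{\left(f \right)} = \frac{f - \left(5 + f\right)}{f + 0} = - \frac{5}{f}$)
$F{\left(k \right)} = \frac{15 \sqrt{k}}{2}$ ($F{\left(k \right)} = 6 - \frac{5}{-2 - 2} \sqrt{k} = 6 - \frac{5}{-4} \sqrt{k} = 6 \left(-5\right) \left(- \frac{1}{4}\right) \sqrt{k} = 6 \frac{5 \sqrt{k}}{4} = \frac{15 \sqrt{k}}{2}$)
$\frac{F{\left(13 \right)}}{-330 - 84} = \frac{\frac{15}{2} \sqrt{13}}{-330 - 84} = \frac{\frac{15}{2} \sqrt{13}}{-414} = - \frac{\frac{15}{2} \sqrt{13}}{414} = - \frac{5 \sqrt{13}}{276}$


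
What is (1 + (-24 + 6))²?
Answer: 289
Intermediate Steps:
(1 + (-24 + 6))² = (1 - 18)² = (-17)² = 289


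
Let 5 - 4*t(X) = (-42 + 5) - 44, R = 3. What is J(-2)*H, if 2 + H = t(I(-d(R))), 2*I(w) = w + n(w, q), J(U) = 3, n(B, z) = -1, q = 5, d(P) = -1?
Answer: 117/2 ≈ 58.500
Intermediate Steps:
I(w) = -1/2 + w/2 (I(w) = (w - 1)/2 = (-1 + w)/2 = -1/2 + w/2)
t(X) = 43/2 (t(X) = 5/4 - ((-42 + 5) - 44)/4 = 5/4 - (-37 - 44)/4 = 5/4 - 1/4*(-81) = 5/4 + 81/4 = 43/2)
H = 39/2 (H = -2 + 43/2 = 39/2 ≈ 19.500)
J(-2)*H = 3*(39/2) = 117/2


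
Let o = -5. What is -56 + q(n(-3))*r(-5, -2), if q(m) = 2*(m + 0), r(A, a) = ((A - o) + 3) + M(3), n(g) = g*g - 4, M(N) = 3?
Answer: 4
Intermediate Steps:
n(g) = -4 + g**2 (n(g) = g**2 - 4 = -4 + g**2)
r(A, a) = 11 + A (r(A, a) = ((A - 1*(-5)) + 3) + 3 = ((A + 5) + 3) + 3 = ((5 + A) + 3) + 3 = (8 + A) + 3 = 11 + A)
q(m) = 2*m
-56 + q(n(-3))*r(-5, -2) = -56 + (2*(-4 + (-3)**2))*(11 - 5) = -56 + (2*(-4 + 9))*6 = -56 + (2*5)*6 = -56 + 10*6 = -56 + 60 = 4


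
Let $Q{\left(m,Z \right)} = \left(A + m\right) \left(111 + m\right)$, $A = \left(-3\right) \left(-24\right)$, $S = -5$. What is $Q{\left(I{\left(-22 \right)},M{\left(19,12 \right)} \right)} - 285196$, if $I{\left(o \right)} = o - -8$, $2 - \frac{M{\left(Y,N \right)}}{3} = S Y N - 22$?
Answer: $-279570$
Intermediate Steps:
$M{\left(Y,N \right)} = 72 + 15 N Y$ ($M{\left(Y,N \right)} = 6 - 3 \left(- 5 Y N - 22\right) = 6 - 3 \left(- 5 N Y - 22\right) = 6 - 3 \left(-22 - 5 N Y\right) = 6 + \left(66 + 15 N Y\right) = 72 + 15 N Y$)
$I{\left(o \right)} = 8 + o$ ($I{\left(o \right)} = o + 8 = 8 + o$)
$A = 72$
$Q{\left(m,Z \right)} = \left(72 + m\right) \left(111 + m\right)$
$Q{\left(I{\left(-22 \right)},M{\left(19,12 \right)} \right)} - 285196 = \left(7992 + \left(8 - 22\right)^{2} + 183 \left(8 - 22\right)\right) - 285196 = \left(7992 + \left(-14\right)^{2} + 183 \left(-14\right)\right) - 285196 = \left(7992 + 196 - 2562\right) - 285196 = 5626 - 285196 = -279570$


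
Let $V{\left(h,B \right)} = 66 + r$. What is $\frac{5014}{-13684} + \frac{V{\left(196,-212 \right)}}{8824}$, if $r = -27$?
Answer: $- \frac{10927465}{30186904} \approx -0.36199$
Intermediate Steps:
$V{\left(h,B \right)} = 39$ ($V{\left(h,B \right)} = 66 - 27 = 39$)
$\frac{5014}{-13684} + \frac{V{\left(196,-212 \right)}}{8824} = \frac{5014}{-13684} + \frac{39}{8824} = 5014 \left(- \frac{1}{13684}\right) + 39 \cdot \frac{1}{8824} = - \frac{2507}{6842} + \frac{39}{8824} = - \frac{10927465}{30186904}$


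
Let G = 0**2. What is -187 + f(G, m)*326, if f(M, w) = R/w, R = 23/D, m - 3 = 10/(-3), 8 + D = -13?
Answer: 6189/7 ≈ 884.14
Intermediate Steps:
D = -21 (D = -8 - 13 = -21)
m = -1/3 (m = 3 + 10/(-3) = 3 + 10*(-1/3) = 3 - 10/3 = -1/3 ≈ -0.33333)
R = -23/21 (R = 23/(-21) = 23*(-1/21) = -23/21 ≈ -1.0952)
G = 0
f(M, w) = -23/(21*w)
-187 + f(G, m)*326 = -187 - 23/(21*(-1/3))*326 = -187 - 23/21*(-3)*326 = -187 + (23/7)*326 = -187 + 7498/7 = 6189/7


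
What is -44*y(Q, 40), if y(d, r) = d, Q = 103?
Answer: -4532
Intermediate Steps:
-44*y(Q, 40) = -44*103 = -4532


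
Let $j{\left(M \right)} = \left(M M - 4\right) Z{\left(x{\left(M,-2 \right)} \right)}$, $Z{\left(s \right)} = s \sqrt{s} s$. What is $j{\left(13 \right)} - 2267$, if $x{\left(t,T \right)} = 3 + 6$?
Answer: $37828$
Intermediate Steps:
$x{\left(t,T \right)} = 9$
$Z{\left(s \right)} = s^{\frac{5}{2}}$ ($Z{\left(s \right)} = s^{\frac{3}{2}} s = s^{\frac{5}{2}}$)
$j{\left(M \right)} = -972 + 243 M^{2}$ ($j{\left(M \right)} = \left(M M - 4\right) 9^{\frac{5}{2}} = \left(M^{2} - 4\right) 243 = \left(-4 + M^{2}\right) 243 = -972 + 243 M^{2}$)
$j{\left(13 \right)} - 2267 = \left(-972 + 243 \cdot 13^{2}\right) - 2267 = \left(-972 + 243 \cdot 169\right) - 2267 = \left(-972 + 41067\right) - 2267 = 40095 - 2267 = 37828$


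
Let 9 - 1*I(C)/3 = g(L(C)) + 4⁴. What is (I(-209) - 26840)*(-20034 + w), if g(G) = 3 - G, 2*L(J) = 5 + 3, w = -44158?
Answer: 1770286976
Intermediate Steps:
L(J) = 4 (L(J) = (5 + 3)/2 = (½)*8 = 4)
I(C) = -738 (I(C) = 27 - 3*((3 - 1*4) + 4⁴) = 27 - 3*((3 - 4) + 256) = 27 - 3*(-1 + 256) = 27 - 3*255 = 27 - 765 = -738)
(I(-209) - 26840)*(-20034 + w) = (-738 - 26840)*(-20034 - 44158) = -27578*(-64192) = 1770286976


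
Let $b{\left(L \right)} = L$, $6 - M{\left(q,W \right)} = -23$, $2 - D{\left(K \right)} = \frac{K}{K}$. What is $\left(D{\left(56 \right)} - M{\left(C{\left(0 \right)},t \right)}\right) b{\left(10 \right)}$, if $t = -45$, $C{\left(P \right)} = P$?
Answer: $-280$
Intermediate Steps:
$D{\left(K \right)} = 1$ ($D{\left(K \right)} = 2 - \frac{K}{K} = 2 - 1 = 1$)
$M{\left(q,W \right)} = 29$ ($M{\left(q,W \right)} = 6 - -23 = 6 + 23 = 29$)
$\left(D{\left(56 \right)} - M{\left(C{\left(0 \right)},t \right)}\right) b{\left(10 \right)} = \left(1 - 29\right) 10 = \left(-28\right) 10 = -280$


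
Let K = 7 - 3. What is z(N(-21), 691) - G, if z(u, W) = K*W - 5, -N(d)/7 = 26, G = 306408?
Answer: -303649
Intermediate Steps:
K = 4
N(d) = -182 (N(d) = -7*26 = -182)
z(u, W) = -5 + 4*W (z(u, W) = 4*W - 5 = -5 + 4*W)
z(N(-21), 691) - G = (-5 + 4*691) - 1*306408 = (-5 + 2764) - 306408 = 2759 - 306408 = -303649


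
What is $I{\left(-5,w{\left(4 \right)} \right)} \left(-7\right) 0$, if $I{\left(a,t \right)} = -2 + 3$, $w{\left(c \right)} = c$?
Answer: $0$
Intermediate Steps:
$I{\left(a,t \right)} = 1$
$I{\left(-5,w{\left(4 \right)} \right)} \left(-7\right) 0 = 1 \left(-7\right) 0 = \left(-7\right) 0 = 0$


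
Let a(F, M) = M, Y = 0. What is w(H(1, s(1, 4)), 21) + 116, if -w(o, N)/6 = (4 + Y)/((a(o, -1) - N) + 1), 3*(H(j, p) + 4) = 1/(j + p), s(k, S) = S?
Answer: 820/7 ≈ 117.14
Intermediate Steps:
H(j, p) = -4 + 1/(3*(j + p))
w(o, N) = 24/N (w(o, N) = -6*(4 + 0)/((-1 - N) + 1) = -24/((-N)) = -24*(-1/N) = -(-24)/N = 24/N)
w(H(1, s(1, 4)), 21) + 116 = 24/21 + 116 = 24*(1/21) + 116 = 8/7 + 116 = 820/7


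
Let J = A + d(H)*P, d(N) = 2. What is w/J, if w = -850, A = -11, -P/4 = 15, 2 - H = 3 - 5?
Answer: 850/131 ≈ 6.4885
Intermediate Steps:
H = 4 (H = 2 - (3 - 5) = 2 - 1*(-2) = 2 + 2 = 4)
P = -60 (P = -4*15 = -60)
J = -131 (J = -11 + 2*(-60) = -11 - 120 = -131)
w/J = -850/(-131) = -850*(-1/131) = 850/131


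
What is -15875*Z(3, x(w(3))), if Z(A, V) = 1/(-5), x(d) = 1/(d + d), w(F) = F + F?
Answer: 3175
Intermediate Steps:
w(F) = 2*F
x(d) = 1/(2*d)
Z(A, V) = -1/5
-15875*Z(3, x(w(3))) = -15875*(-1/5) = 3175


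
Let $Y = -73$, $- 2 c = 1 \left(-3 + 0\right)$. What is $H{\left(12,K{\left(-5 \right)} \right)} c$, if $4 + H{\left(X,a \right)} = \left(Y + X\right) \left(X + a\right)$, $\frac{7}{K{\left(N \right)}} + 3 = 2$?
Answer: $- \frac{927}{2} \approx -463.5$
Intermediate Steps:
$K{\left(N \right)} = -7$ ($K{\left(N \right)} = \frac{7}{-3 + 2} = \frac{7}{-1} = 7 \left(-1\right) = -7$)
$c = \frac{3}{2}$ ($c = - \frac{1 \left(-3 + 0\right)}{2} = - \frac{1 \left(-3\right)}{2} = \left(- \frac{1}{2}\right) \left(-3\right) = \frac{3}{2} \approx 1.5$)
$H{\left(X,a \right)} = -4 + \left(-73 + X\right) \left(X + a\right)$
$H{\left(12,K{\left(-5 \right)} \right)} c = \left(-4 + 12^{2} - 876 - -511 + 12 \left(-7\right)\right) \frac{3}{2} = \left(-4 + 144 - 876 + 511 - 84\right) \frac{3}{2} = \left(-309\right) \frac{3}{2} = - \frac{927}{2}$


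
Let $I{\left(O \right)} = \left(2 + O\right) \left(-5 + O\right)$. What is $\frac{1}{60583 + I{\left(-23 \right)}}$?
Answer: $\frac{1}{61171} \approx 1.6348 \cdot 10^{-5}$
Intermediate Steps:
$I{\left(O \right)} = \left(-5 + O\right) \left(2 + O\right)$
$\frac{1}{60583 + I{\left(-23 \right)}} = \frac{1}{60583 - \left(-59 - 529\right)} = \frac{1}{60583 + \left(-10 + 529 + 69\right)} = \frac{1}{60583 + 588} = \frac{1}{61171}$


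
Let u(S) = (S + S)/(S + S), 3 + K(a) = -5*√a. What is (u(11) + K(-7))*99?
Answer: -198 - 495*I*√7 ≈ -198.0 - 1309.6*I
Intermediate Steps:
K(a) = -3 - 5*√a
u(S) = 1 (u(S) = (2*S)/((2*S)) = (2*S)*(1/(2*S)) = 1)
(u(11) + K(-7))*99 = (1 + (-3 - 5*I*√7))*99 = (-2 - 5*I*√7)*99 = -198 - 495*I*√7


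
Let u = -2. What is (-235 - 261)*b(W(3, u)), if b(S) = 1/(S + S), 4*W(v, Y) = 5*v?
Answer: -992/15 ≈ -66.133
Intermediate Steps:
W(v, Y) = 5*v/4 (W(v, Y) = (5*v)/4 = 5*v/4)
b(S) = 1/(2*S)
(-235 - 261)*b(W(3, u)) = (-235 - 261)*(1/(2*(((5/4)*3)))) = -248/15/4 = -248*4/15 = -496*2/15 = -992/15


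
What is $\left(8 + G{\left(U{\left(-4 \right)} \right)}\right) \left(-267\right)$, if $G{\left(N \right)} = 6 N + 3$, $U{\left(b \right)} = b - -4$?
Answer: $-2937$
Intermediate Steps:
$U{\left(b \right)} = 4 + b$ ($U{\left(b \right)} = b + 4 = 4 + b$)
$G{\left(N \right)} = 3 + 6 N$
$\left(8 + G{\left(U{\left(-4 \right)} \right)}\right) \left(-267\right) = \left(8 + \left(3 + 6 \left(4 - 4\right)\right)\right) \left(-267\right) = \left(8 + \left(3 + 6 \cdot 0\right)\right) \left(-267\right) = \left(8 + \left(3 + 0\right)\right) \left(-267\right) = \left(8 + 3\right) \left(-267\right) = 11 \left(-267\right) = -2937$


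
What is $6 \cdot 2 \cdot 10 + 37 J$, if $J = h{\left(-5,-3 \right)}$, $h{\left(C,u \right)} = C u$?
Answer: $675$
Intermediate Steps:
$J = 15$ ($J = \left(-5\right) \left(-3\right) = 15$)
$6 \cdot 2 \cdot 10 + 37 J = 6 \cdot 2 \cdot 10 + 37 \cdot 15 = 12 \cdot 10 + 555 = 120 + 555 = 675$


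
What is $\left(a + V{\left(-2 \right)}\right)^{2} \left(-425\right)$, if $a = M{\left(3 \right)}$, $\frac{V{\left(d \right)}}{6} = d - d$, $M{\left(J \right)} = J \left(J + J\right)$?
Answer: $-137700$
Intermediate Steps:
$M{\left(J \right)} = 2 J^{2}$ ($M{\left(J \right)} = J 2 J = 2 J^{2}$)
$V{\left(d \right)} = 0$ ($V{\left(d \right)} = 6 \left(d - d\right) = 6 \cdot 0 = 0$)
$a = 18$ ($a = 2 \cdot 3^{2} = 2 \cdot 9 = 18$)
$\left(a + V{\left(-2 \right)}\right)^{2} \left(-425\right) = \left(18 + 0\right)^{2} \left(-425\right) = 18^{2} \left(-425\right) = 324 \left(-425\right) = -137700$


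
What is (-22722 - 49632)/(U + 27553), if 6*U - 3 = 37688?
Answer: -434124/203009 ≈ -2.1384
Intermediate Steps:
U = 37691/6 (U = 1/2 + (1/6)*37688 = 1/2 + 18844/3 = 37691/6 ≈ 6281.8)
(-22722 - 49632)/(U + 27553) = (-22722 - 49632)/(37691/6 + 27553) = -72354/203009/6 = -72354*6/203009 = -434124/203009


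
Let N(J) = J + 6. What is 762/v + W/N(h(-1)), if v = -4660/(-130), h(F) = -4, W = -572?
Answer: -61685/233 ≈ -264.74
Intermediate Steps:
N(J) = 6 + J
v = 466/13 (v = -4660*(-1/130) = 466/13 ≈ 35.846)
762/v + W/N(h(-1)) = 762/(466/13) - 572/(6 - 4) = 762*(13/466) - 572/2 = 4953/233 - 572*½ = 4953/233 - 286 = -61685/233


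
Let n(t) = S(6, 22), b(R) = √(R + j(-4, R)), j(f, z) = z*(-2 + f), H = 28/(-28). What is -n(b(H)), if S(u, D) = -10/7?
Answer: 10/7 ≈ 1.4286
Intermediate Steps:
H = -1 (H = 28*(-1/28) = -1)
S(u, D) = -10/7 (S(u, D) = -10*⅐ = -10/7)
b(R) = √5*√(-R) (b(R) = √(R + R*(-2 - 4)) = √(R + R*(-6)) = √(R - 6*R) = √(-5*R) = √5*√(-R))
n(t) = -10/7
-n(b(H)) = -1*(-10/7) = 10/7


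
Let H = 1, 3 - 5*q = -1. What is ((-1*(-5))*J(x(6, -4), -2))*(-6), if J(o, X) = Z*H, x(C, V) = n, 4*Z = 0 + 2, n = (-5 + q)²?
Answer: -15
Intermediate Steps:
q = ⅘ (q = ⅗ - ⅕*(-1) = ⅗ + ⅕ = ⅘ ≈ 0.80000)
n = 441/25 (n = (-5 + ⅘)² = (-21/5)² = 441/25 ≈ 17.640)
Z = ½ (Z = (0 + 2)/4 = (¼)*2 = ½ ≈ 0.50000)
x(C, V) = 441/25
J(o, X) = ½ (J(o, X) = (½)*1 = ½)
((-1*(-5))*J(x(6, -4), -2))*(-6) = (-1*(-5)*(½))*(-6) = (5*(½))*(-6) = (5/2)*(-6) = -15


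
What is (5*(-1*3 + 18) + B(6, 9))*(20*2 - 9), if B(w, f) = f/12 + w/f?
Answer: 28427/12 ≈ 2368.9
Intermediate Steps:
B(w, f) = f/12 + w/f (B(w, f) = f*(1/12) + w/f = f/12 + w/f)
(5*(-1*3 + 18) + B(6, 9))*(20*2 - 9) = (5*(-1*3 + 18) + ((1/12)*9 + 6/9))*(20*2 - 9) = (5*(-3 + 18) + (¾ + 6*(⅑)))*(40 - 9) = (5*15 + (¾ + ⅔))*31 = (75 + 17/12)*31 = (917/12)*31 = 28427/12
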